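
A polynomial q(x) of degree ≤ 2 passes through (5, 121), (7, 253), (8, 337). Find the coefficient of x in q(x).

Write q(x) = ax^2 + bx + c. Substituting each data point gives a linear system:
  25a + 5b + c = 121
  49a + 7b + c = 253
  64a + 8b + c = 337
Solving the system yields a = 6, b = -6, c = 1.
So q(x) = 6x^2 - 6x + 1.
The coefficient of x is -6.

-6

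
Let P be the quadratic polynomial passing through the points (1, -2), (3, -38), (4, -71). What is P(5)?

Using the Lagrange interpolation formula with nodes 1, 3, 4:
  L_0(n) = (n - 3)(n - 4) / 6
  L_1(n) = (n - 1)(n - 4) / -2
  L_2(n) = (n - 1)(n - 3) / 3
Then P(n) = -2·L_0(n) - 38·L_1(n) - 71·L_2(n).
Expanding and collecting terms gives P(n) = -5n² + 2n + 1.
Evaluating at n = 5: P(5) = -114.

-114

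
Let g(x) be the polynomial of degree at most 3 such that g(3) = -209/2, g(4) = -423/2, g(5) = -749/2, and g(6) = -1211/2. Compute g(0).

1/2

Using the Lagrange interpolation formula with nodes 3, 4, 5, 6:
  L_0(x) = (x - 4)(x - 5)(x - 6) / -6
  L_1(x) = (x - 3)(x - 5)(x - 6) / 2
  L_2(x) = (x - 3)(x - 4)(x - 6) / -2
  L_3(x) = (x - 3)(x - 4)(x - 5) / 6
Then g(x) = -209/2·L_0(x) - 423/2·L_1(x) - 749/2·L_2(x) - 1211/2·L_3(x).
Expanding and collecting terms gives g(x) = -2x³ - 4x² - 5x + 1/2.
Evaluating at x = 0: g(0) = 1/2.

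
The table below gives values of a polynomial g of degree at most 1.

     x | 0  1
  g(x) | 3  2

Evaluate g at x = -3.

Write g(x) = ax + b. Substituting each data point gives a linear system:
  b = 3
  a + b = 2
Solving the system yields a = -1, b = 3.
So g(x) = -x + 3.
Then g(-3) = 6.

6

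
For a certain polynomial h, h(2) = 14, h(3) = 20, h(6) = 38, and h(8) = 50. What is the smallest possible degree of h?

1

Divided differences on the nodes 2, 3, 6, 8:
  order 0: 14  20  38  50
  order 1: 6  6  6
  order 2: 0  0
  order 3: 0
The order-1 divided differences are all 6 (nonzero) and every higher order vanishes, so the data lies on a polynomial of degree exactly 1.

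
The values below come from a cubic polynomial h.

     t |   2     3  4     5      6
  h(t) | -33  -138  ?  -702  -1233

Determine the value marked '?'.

-349

On equispaced nodes a degree-3 polynomial has vanishing fourth forward difference, so
  h(2) - 4·h(3) + 6·h(4) - 4·h(5) + h(6) = 0.
Substituting the known values and solving for h(4):
  6·h(4) = -2094
  h(4) = -349.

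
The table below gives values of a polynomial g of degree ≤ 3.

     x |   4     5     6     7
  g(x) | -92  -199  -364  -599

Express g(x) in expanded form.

Using the Lagrange interpolation formula with nodes 4, 5, 6, 7:
  L_0(x) = (x - 5)(x - 6)(x - 7) / -6
  L_1(x) = (x - 4)(x - 6)(x - 7) / 2
  L_2(x) = (x - 4)(x - 5)(x - 7) / -2
  L_3(x) = (x - 4)(x - 5)(x - 6) / 6
Then g(x) = -92·L_0(x) - 199·L_1(x) - 364·L_2(x) - 599·L_3(x).
Expanding and collecting terms gives g(x) = -2x^3 + x^2 + 6x - 4.
Check: g(6) = -364. ✓

g(x) = -2x^3 + x^2 + 6x - 4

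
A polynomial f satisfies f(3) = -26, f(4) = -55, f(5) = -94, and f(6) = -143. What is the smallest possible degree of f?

2

Forward differences of the values at n = 3, 4, 5, 6:
  f  : -26  -55  -94  -143
  Δ  : -29  -39  -49
  Δ^2: -10  -10
  Δ^3: 0
The second differences are constant (-10) and nonzero, while all higher differences vanish, so the minimal degree is 2.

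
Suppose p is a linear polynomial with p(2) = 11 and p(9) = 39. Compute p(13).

Using the Lagrange interpolation formula with nodes 2, 9:
  L_0(u) = (u - 9) / -7
  L_1(u) = (u - 2) / 7
Then p(u) = 11·L_0(u) + 39·L_1(u).
Expanding and collecting terms gives p(u) = 4u + 3.
Evaluating at u = 13: p(13) = 55.

55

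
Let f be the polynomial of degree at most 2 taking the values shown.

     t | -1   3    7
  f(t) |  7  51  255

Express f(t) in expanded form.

f(t) = 5t^2 + t + 3

Write f(t) = at^2 + bt + c. Substituting each data point gives a linear system:
  a - b + c = 7
  9a + 3b + c = 51
  49a + 7b + c = 255
Solving the system yields a = 5, b = 1, c = 3.
So f(t) = 5t² + t + 3.
Check: f(7) = 255. ✓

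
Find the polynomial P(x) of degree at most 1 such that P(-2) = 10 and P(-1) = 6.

P(x) = -4x + 2

Using the Lagrange interpolation formula with nodes -2, -1:
  L_0(x) = (x + 1) / -1
  L_1(x) = (x + 2) / 1
Then P(x) = 10·L_0(x) + 6·L_1(x).
Expanding and collecting terms gives P(x) = -4x + 2.
Check: P(-2) = 10. ✓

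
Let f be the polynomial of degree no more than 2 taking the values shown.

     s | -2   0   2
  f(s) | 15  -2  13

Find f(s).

f(s) = 4s^2 - (1/2)s - 2

Write f(s) = as^2 + bs + c. Substituting each data point gives a linear system:
  4a - 2b + c = 15
  c = -2
  4a + 2b + c = 13
Solving the system yields a = 4, b = -1/2, c = -2.
So f(s) = 4s^2 - (1/2)s - 2.
Check: f(0) = -2. ✓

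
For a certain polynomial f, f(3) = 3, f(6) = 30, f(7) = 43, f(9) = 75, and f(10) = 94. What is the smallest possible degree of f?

Divided differences on the nodes 3, 6, 7, 9, 10:
  order 0: 3  30  43  75  94
  order 1: 9  13  16  19
  order 2: 1  1  1
  order 3: 0  0
  order 4: 0
The order-2 divided differences are all 1 (nonzero) and every higher order vanishes, so the data lies on a polynomial of degree exactly 2.

2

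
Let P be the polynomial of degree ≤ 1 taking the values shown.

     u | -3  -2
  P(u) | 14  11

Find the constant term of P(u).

Write P(u) = au + b. Substituting each data point gives a linear system:
  -3a + b = 14
  -2a + b = 11
Solving the system yields a = -3, b = 5.
So P(u) = -3u + 5.
The constant term is 5.

5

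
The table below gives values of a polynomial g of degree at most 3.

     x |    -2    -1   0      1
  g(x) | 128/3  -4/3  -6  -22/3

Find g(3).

Forward differences of the values at x = -2, -1, 0, 1:
  g  : 128/3  -4/3  -6  -22/3
  Δ  : -44  -14/3  -4/3
  Δ^2: 118/3  10/3
  Δ^3: -36
The third differences are constant, confirming degree 3.
Interpolating (Newton forward form) and evaluating at x = 3 gives g(3) = -144.

-144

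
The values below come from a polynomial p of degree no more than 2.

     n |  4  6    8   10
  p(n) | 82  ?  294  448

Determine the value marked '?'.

On equispaced nodes a degree-2 polynomial has vanishing third forward difference, so
  - p(4) + 3·p(6) - 3·p(8) + p(10) = 0.
Substituting the known values and solving for p(6):
  3·p(6) = 516
  p(6) = 172.

172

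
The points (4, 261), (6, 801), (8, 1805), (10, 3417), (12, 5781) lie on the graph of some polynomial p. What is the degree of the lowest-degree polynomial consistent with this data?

Forward differences of the values at t = 4, 6, 8, 10, 12:
  p  : 261  801  1805  3417  5781
  Δ  : 540  1004  1612  2364
  Δ^2: 464  608  752
  Δ^3: 144  144
  Δ^4: 0
The third differences are constant (144) and nonzero, while all higher differences vanish, so the minimal degree is 3.

3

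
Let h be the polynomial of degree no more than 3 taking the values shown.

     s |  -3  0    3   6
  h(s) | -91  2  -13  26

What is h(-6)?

-454

Forward differences of the values at s = -3, 0, 3, 6:
  h  : -91  2  -13  26
  Δ  : 93  -15  39
  Δ^2: -108  54
  Δ^3: 162
The third differences are constant, confirming degree 3.
Interpolating (Newton forward form) and evaluating at s = -6 gives h(-6) = -454.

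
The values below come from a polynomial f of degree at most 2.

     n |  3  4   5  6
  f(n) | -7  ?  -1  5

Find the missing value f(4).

On equispaced nodes a degree-2 polynomial has vanishing third forward difference, so
  - f(3) + 3·f(4) - 3·f(5) + f(6) = 0.
Substituting the known values and solving for f(4):
  3·f(4) = -15
  f(4) = -5.

-5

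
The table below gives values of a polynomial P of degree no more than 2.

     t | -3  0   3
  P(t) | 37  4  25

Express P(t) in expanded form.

P(t) = 3t^2 - 2t + 4

Write P(t) = at^2 + bt + c. Substituting each data point gives a linear system:
  9a - 3b + c = 37
  c = 4
  9a + 3b + c = 25
Solving the system yields a = 3, b = -2, c = 4.
So P(t) = 3t² - 2t + 4.
Check: P(3) = 25. ✓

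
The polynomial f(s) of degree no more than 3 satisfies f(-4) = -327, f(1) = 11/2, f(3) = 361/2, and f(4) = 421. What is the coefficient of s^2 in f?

Write f(s) = as^3 + bs^2 + cs + d. Substituting each data point gives a linear system:
  -64a + 16b - 4c + d = -327
  a + b + c + d = 11/2
  27a + 9b + 3c + d = 361/2
  64a + 16b + 4c + d = 421
Solving the system yields a = 6, b = 3, c = -5/2, d = -1.
So f(s) = 6s^3 + 3s^2 - (5/2)s - 1.
The coefficient of s^2 is 3.

3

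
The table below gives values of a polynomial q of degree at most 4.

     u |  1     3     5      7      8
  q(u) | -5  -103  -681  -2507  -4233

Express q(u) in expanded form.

q(u) = -u^4 - 2u^2 - u - 1

Write q(u) = au^4 + bu^3 + cu^2 + du + e. Substituting each data point gives a linear system:
  a + b + c + d + e = -5
  81a + 27b + 9c + 3d + e = -103
  625a + 125b + 25c + 5d + e = -681
  2401a + 343b + 49c + 7d + e = -2507
  4096a + 512b + 64c + 8d + e = -4233
Solving the system yields a = -1, b = 0, c = -2, d = -1, e = -1.
So q(u) = -u^4 - 2u^2 - u - 1.
Check: q(5) = -681. ✓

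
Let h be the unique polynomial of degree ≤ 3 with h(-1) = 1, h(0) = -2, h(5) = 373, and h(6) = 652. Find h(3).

73

Write h(s) = as^3 + bs^2 + cs + d. Substituting each data point gives a linear system:
  -a + b - c + d = 1
  d = -2
  125a + 25b + 5c + d = 373
  216a + 36b + 6c + d = 652
Solving the system yields a = 3, b = 1, c = -5, d = -2.
So h(s) = 3s^3 + s^2 - 5s - 2.
Then h(3) = 73.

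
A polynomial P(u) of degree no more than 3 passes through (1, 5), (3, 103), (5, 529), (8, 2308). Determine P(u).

Using the Lagrange interpolation formula with nodes 1, 3, 5, 8:
  L_0(u) = (u - 3)(u - 5)(u - 8) / -56
  L_1(u) = (u - 1)(u - 5)(u - 8) / 20
  L_2(u) = (u - 1)(u - 3)(u - 8) / -24
  L_3(u) = (u - 1)(u - 3)(u - 5) / 105
Then P(u) = 5·L_0(u) + 103·L_1(u) + 529·L_2(u) + 2308·L_3(u).
Expanding and collecting terms gives P(u) = 5u^3 - 4u^2 + 4.
Check: P(3) = 103. ✓

P(u) = 5u^3 - 4u^2 + 4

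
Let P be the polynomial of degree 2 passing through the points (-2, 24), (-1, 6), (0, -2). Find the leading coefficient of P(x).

Write P(x) = ax^2 + bx + c. Substituting each data point gives a linear system:
  4a - 2b + c = 24
  a - b + c = 6
  c = -2
Solving the system yields a = 5, b = -3, c = -2.
So P(x) = 5x^2 - 3x - 2.
The leading coefficient is 5.

5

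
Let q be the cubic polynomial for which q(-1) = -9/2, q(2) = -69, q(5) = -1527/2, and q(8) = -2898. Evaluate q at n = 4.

-412

Using the Lagrange interpolation formula with nodes -1, 2, 5, 8:
  L_0(n) = (n - 2)(n - 5)(n - 8) / -162
  L_1(n) = (n + 1)(n - 5)(n - 8) / 54
  L_2(n) = (n + 1)(n - 2)(n - 8) / -54
  L_3(n) = (n + 1)(n - 2)(n - 5) / 162
Then q(n) = -9/2·L_0(n) - 69·L_1(n) - 1527/2·L_2(n) - 2898·L_3(n).
Expanding and collecting terms gives q(n) = -5n^3 - 5n^2 - (3/2)n - 6.
Evaluating at n = 4: q(4) = -412.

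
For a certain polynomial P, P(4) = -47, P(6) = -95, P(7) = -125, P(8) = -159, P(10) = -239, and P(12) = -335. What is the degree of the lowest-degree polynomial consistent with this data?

2

Divided differences on the nodes 4, 6, 7, 8, 10, 12:
  order 0: -47  -95  -125  -159  -239  -335
  order 1: -24  -30  -34  -40  -48
  order 2: -2  -2  -2  -2
  order 3: 0  0  0
  order 4: 0  0
  order 5: 0
The order-2 divided differences are all -2 (nonzero) and every higher order vanishes, so the data lies on a polynomial of degree exactly 2.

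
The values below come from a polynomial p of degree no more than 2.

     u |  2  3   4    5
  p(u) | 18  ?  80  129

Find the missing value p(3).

The 3 known points determine the degree-2 polynomial uniquely.
Write p(u) = au^2 + bu + c. Substituting each data point gives a linear system:
  4a + 2b + c = 18
  16a + 4b + c = 80
  25a + 5b + c = 129
Solving the system yields a = 6, b = -5, c = 4.
So p(u) = 6u^2 - 5u + 4.
Then p(3) = 43.

43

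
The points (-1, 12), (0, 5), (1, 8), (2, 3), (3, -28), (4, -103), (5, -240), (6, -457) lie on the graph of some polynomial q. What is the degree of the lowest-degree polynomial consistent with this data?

Forward differences of the values at s = -1, 0, 1, 2, 3, 4, 5, 6:
  q  : 12  5  8  3  -28  -103  -240  -457
  Δ  : -7  3  -5  -31  -75  -137  -217
  Δ^2: 10  -8  -26  -44  -62  -80
  Δ^3: -18  -18  -18  -18  -18
  Δ^4: 0  0  0  0
  Δ^5: 0  0  0
  Δ^6: 0  0
  Δ^7: 0
The third differences are constant (-18) and nonzero, while all higher differences vanish, so the minimal degree is 3.

3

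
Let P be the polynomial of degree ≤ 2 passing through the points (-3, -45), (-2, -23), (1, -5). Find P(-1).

Write P(n) = an^2 + bn + c. Substituting each data point gives a linear system:
  9a - 3b + c = -45
  4a - 2b + c = -23
  a + b + c = -5
Solving the system yields a = -4, b = 2, c = -3.
So P(n) = -4n^2 + 2n - 3.
Then P(-1) = -9.

-9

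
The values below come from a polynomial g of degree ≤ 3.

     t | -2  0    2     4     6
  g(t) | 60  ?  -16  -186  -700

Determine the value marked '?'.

2

The 4 known points determine the degree-3 polynomial uniquely.
Write g(t) = at^3 + bt^2 + ct + d. Substituting each data point gives a linear system:
  -8a + 4b - 2c + d = 60
  8a + 4b + 2c + d = -16
  64a + 16b + 4c + d = -186
  216a + 36b + 6c + d = -700
Solving the system yields a = -4, b = 5, c = -3, d = 2.
So g(t) = -4t³ + 5t² - 3t + 2.
Then g(0) = 2.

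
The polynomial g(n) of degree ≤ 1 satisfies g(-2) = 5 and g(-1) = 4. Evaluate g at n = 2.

1

Write g(n) = an + b. Substituting each data point gives a linear system:
  -2a + b = 5
  -a + b = 4
Solving the system yields a = -1, b = 3.
So g(n) = -n + 3.
Then g(2) = 1.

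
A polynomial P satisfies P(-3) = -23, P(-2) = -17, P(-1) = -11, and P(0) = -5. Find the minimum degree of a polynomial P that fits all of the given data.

1

Forward differences of the values at n = -3, -2, -1, 0:
  P  : -23  -17  -11  -5
  Δ  : 6  6  6
  Δ^2: 0  0
  Δ^3: 0
The first differences are constant (6) and nonzero, while all higher differences vanish, so the minimal degree is 1.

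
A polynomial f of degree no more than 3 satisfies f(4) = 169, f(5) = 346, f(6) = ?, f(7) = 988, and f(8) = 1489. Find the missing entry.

The 4 known points determine the degree-3 polynomial uniquely.
Write f(t) = at^3 + bt^2 + ct + d. Substituting each data point gives a linear system:
  64a + 16b + 4c + d = 169
  125a + 25b + 5c + d = 346
  343a + 49b + 7c + d = 988
  512a + 64b + 8c + d = 1489
Solving the system yields a = 3, b = 0, c = -6, d = 1.
So f(t) = 3t³ - 6t + 1.
Then f(6) = 613.

613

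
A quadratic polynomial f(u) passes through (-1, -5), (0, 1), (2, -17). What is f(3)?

-41

Write f(u) = au^2 + bu + c. Substituting each data point gives a linear system:
  a - b + c = -5
  c = 1
  4a + 2b + c = -17
Solving the system yields a = -5, b = 1, c = 1.
So f(u) = -5u^2 + u + 1.
Then f(3) = -41.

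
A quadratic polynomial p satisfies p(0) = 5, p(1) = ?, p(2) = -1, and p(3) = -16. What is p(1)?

On equispaced nodes a degree-2 polynomial has vanishing third forward difference, so
  - p(0) + 3·p(1) - 3·p(2) + p(3) = 0.
Substituting the known values and solving for p(1):
  3·p(1) = 18
  p(1) = 6.

6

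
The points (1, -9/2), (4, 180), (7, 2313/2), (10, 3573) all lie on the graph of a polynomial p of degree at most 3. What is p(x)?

Write p(x) = ax^3 + bx^2 + cx + d. Substituting each data point gives a linear system:
  a + b + c + d = -9/2
  64a + 16b + 4c + d = 180
  343a + 49b + 7c + d = 2313/2
  1000a + 100b + 10c + d = 3573
Solving the system yields a = 4, b = -4, c = -5/2, d = -2.
So p(x) = 4x^3 - 4x^2 - (5/2)x - 2.
Check: p(7) = 2313/2. ✓

p(x) = 4x^3 - 4x^2 - (5/2)x - 2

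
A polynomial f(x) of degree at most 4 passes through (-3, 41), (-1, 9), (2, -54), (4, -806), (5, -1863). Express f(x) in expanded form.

f(x) = -2x^4 - 6x^3 + 5x^2 + 2x + 2

Using the Lagrange interpolation formula with nodes -3, -1, 2, 4, 5:
  L_0(x) = (x + 1)(x - 2)(x - 4)(x - 5) / 560
  L_1(x) = (x + 3)(x - 2)(x - 4)(x - 5) / -180
  L_2(x) = (x + 3)(x + 1)(x - 4)(x - 5) / 90
  L_3(x) = (x + 3)(x + 1)(x - 2)(x - 5) / -70
  L_4(x) = (x + 3)(x + 1)(x - 2)(x - 4) / 144
Then f(x) = 41·L_0(x) + 9·L_1(x) - 54·L_2(x) - 806·L_3(x) - 1863·L_4(x).
Expanding and collecting terms gives f(x) = -2x^4 - 6x^3 + 5x^2 + 2x + 2.
Check: f(-1) = 9. ✓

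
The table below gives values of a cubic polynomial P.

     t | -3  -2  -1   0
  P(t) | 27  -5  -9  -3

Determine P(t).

Write P(t) = at^3 + bt^2 + ct + d. Substituting each data point gives a linear system:
  -27a + 9b - 3c + d = 27
  -8a + 4b - 2c + d = -5
  -a + b - c + d = -9
  d = -3
Solving the system yields a = -3, b = -4, c = 5, d = -3.
So P(t) = -3t^3 - 4t^2 + 5t - 3.
Check: P(-3) = 27. ✓

P(t) = -3t^3 - 4t^2 + 5t - 3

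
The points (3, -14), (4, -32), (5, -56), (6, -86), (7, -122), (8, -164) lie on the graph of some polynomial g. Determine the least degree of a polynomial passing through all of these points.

2

Forward differences of the values at x = 3, 4, 5, 6, 7, 8:
  g  : -14  -32  -56  -86  -122  -164
  Δ  : -18  -24  -30  -36  -42
  Δ^2: -6  -6  -6  -6
  Δ^3: 0  0  0
  Δ^4: 0  0
  Δ^5: 0
The second differences are constant (-6) and nonzero, while all higher differences vanish, so the minimal degree is 2.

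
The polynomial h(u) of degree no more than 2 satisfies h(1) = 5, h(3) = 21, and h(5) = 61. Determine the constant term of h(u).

Write h(u) = au^2 + bu + c. Substituting each data point gives a linear system:
  a + b + c = 5
  9a + 3b + c = 21
  25a + 5b + c = 61
Solving the system yields a = 3, b = -4, c = 6.
So h(u) = 3u^2 - 4u + 6.
The constant term is 6.

6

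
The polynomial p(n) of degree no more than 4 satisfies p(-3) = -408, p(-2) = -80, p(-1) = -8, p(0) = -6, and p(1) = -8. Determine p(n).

Using the Lagrange interpolation formula with nodes -3, -2, -1, 0, 1:
  L_0(n) = (n + 2)(n + 1)n(n - 1) / 24
  L_1(n) = (n + 3)(n + 1)n(n - 1) / -6
  L_2(n) = (n + 3)(n + 2)n(n - 1) / 4
  L_3(n) = (n + 3)(n + 2)(n + 1)(n - 1) / -6
  L_4(n) = (n + 3)(n + 2)(n + 1)n / 24
Then p(n) = -408·L_0(n) - 80·L_1(n) - 8·L_2(n) - 6·L_3(n) - 8·L_4(n).
Expanding and collecting terms gives p(n) = -5n⁴ + n³ + 3n² - n - 6.
Check: p(-3) = -408. ✓

p(n) = -5n^4 + n^3 + 3n^2 - n - 6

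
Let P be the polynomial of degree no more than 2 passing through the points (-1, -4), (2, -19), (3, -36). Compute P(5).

-88

Using the Lagrange interpolation formula with nodes -1, 2, 3:
  L_0(n) = (n - 2)(n - 3) / 12
  L_1(n) = (n + 1)(n - 3) / -3
  L_2(n) = (n + 1)(n - 2) / 4
Then P(n) = -4·L_0(n) - 19·L_1(n) - 36·L_2(n).
Expanding and collecting terms gives P(n) = -3n² - 2n - 3.
Evaluating at n = 5: P(5) = -88.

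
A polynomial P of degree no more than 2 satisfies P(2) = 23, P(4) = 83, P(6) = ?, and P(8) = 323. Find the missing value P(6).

183

The 3 known points determine the degree-2 polynomial uniquely.
Write P(s) = as^2 + bs + c. Substituting each data point gives a linear system:
  4a + 2b + c = 23
  16a + 4b + c = 83
  64a + 8b + c = 323
Solving the system yields a = 5, b = 0, c = 3.
So P(s) = 5s² + 3.
Then P(6) = 183.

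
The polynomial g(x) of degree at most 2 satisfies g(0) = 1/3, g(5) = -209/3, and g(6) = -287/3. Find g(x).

Write g(x) = ax^2 + bx + c. Substituting each data point gives a linear system:
  c = 1/3
  25a + 5b + c = -209/3
  36a + 6b + c = -287/3
Solving the system yields a = -2, b = -4, c = 1/3.
So g(x) = -2x^2 - 4x + 1/3.
Check: g(6) = -287/3. ✓

g(x) = -2x^2 - 4x + 1/3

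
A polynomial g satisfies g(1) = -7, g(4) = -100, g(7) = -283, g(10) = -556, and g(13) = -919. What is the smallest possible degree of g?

2

Forward differences of the values at x = 1, 4, 7, 10, 13:
  g  : -7  -100  -283  -556  -919
  Δ  : -93  -183  -273  -363
  Δ^2: -90  -90  -90
  Δ^3: 0  0
  Δ^4: 0
The second differences are constant (-90) and nonzero, while all higher differences vanish, so the minimal degree is 2.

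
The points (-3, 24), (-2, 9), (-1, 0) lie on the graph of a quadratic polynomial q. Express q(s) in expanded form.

q(s) = 3s^2 - 3

Write q(s) = as^2 + bs + c. Substituting each data point gives a linear system:
  9a - 3b + c = 24
  4a - 2b + c = 9
  a - b + c = 0
Solving the system yields a = 3, b = 0, c = -3.
So q(s) = 3s² - 3.
Check: q(-3) = 24. ✓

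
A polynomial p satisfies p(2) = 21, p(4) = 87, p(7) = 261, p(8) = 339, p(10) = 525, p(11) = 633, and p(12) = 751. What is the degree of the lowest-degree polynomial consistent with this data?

2

Divided differences on the nodes 2, 4, 7, 8, 10, 11, 12:
  order 0: 21  87  261  339  525  633  751
  order 1: 33  58  78  93  108  118
  order 2: 5  5  5  5  5
  order 3: 0  0  0  0
  order 4: 0  0  0
  order 5: 0  0
  order 6: 0
The order-2 divided differences are all 5 (nonzero) and every higher order vanishes, so the data lies on a polynomial of degree exactly 2.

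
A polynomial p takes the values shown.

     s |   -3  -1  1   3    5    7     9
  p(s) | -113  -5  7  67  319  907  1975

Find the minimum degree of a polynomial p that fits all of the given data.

3

Forward differences of the values at s = -3, -1, 1, 3, 5, 7, 9:
  p  : -113  -5  7  67  319  907  1975
  Δ  : 108  12  60  252  588  1068
  Δ^2: -96  48  192  336  480
  Δ^3: 144  144  144  144
  Δ^4: 0  0  0
  Δ^5: 0  0
  Δ^6: 0
The third differences are constant (144) and nonzero, while all higher differences vanish, so the minimal degree is 3.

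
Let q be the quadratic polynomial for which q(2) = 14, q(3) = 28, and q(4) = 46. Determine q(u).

Write q(u) = au^2 + bu + c. Substituting each data point gives a linear system:
  4a + 2b + c = 14
  9a + 3b + c = 28
  16a + 4b + c = 46
Solving the system yields a = 2, b = 4, c = -2.
So q(u) = 2u² + 4u - 2.
Check: q(2) = 14. ✓

q(u) = 2u^2 + 4u - 2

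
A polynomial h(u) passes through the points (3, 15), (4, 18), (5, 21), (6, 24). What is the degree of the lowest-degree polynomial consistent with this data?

Forward differences of the values at u = 3, 4, 5, 6:
  h  : 15  18  21  24
  Δ  : 3  3  3
  Δ^2: 0  0
  Δ^3: 0
The first differences are constant (3) and nonzero, while all higher differences vanish, so the minimal degree is 1.

1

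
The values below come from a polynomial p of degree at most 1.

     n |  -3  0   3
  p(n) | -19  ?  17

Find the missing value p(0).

On equispaced nodes a degree-1 polynomial has vanishing second forward difference, so
  p(-3) - 2·p(0) + p(3) = 0.
Substituting the known values and solving for p(0):
  -2·p(0) = 2
  p(0) = -1.

-1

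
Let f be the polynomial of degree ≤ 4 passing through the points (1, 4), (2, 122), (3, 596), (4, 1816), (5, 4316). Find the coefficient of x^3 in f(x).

Write f(x) = ax^4 + bx^3 + cx^2 + dx + e. Substituting each data point gives a linear system:
  a + b + c + d + e = 4
  16a + 8b + 4c + 2d + e = 122
  81a + 27b + 9c + 3d + e = 596
  256a + 64b + 16c + 4d + e = 1816
  625a + 125b + 25c + 5d + e = 4316
Solving the system yields a = 6, b = 5, c = -2, d = -1, e = -4.
So f(x) = 6x⁴ + 5x³ - 2x² - x - 4.
The coefficient of x^3 is 5.

5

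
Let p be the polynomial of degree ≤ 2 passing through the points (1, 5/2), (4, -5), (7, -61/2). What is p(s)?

p(s) = -s^2 + (5/2)s + 1

Using the Lagrange interpolation formula with nodes 1, 4, 7:
  L_0(s) = (s - 4)(s - 7) / 18
  L_1(s) = (s - 1)(s - 7) / -9
  L_2(s) = (s - 1)(s - 4) / 18
Then p(s) = 5/2·L_0(s) - 5·L_1(s) - 61/2·L_2(s).
Expanding and collecting terms gives p(s) = -s^2 + (5/2)s + 1.
Check: p(1) = 5/2. ✓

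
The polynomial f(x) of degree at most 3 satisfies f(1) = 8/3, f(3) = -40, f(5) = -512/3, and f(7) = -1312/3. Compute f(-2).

Forward differences of the values at x = 1, 3, 5, 7:
  f  : 8/3  -40  -512/3  -1312/3
  Δ  : -128/3  -392/3  -800/3
  Δ^2: -88  -136
  Δ^3: -48
The third differences are constant, confirming degree 3.
Interpolating (Newton forward form) and evaluating at x = -2 gives f(-2) = 20/3.

20/3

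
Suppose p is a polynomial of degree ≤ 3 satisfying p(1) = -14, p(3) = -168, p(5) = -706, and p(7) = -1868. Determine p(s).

Using the Lagrange interpolation formula with nodes 1, 3, 5, 7:
  L_0(s) = (s - 3)(s - 5)(s - 7) / -48
  L_1(s) = (s - 1)(s - 5)(s - 7) / 16
  L_2(s) = (s - 1)(s - 3)(s - 7) / -16
  L_3(s) = (s - 1)(s - 3)(s - 5) / 48
Then p(s) = -14·L_0(s) - 168·L_1(s) - 706·L_2(s) - 1868·L_3(s).
Expanding and collecting terms gives p(s) = -5s^3 - 3s^2 - 6.
Check: p(1) = -14. ✓

p(s) = -5s^3 - 3s^2 - 6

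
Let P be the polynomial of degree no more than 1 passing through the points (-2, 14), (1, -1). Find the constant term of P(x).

Write P(x) = ax + b. Substituting each data point gives a linear system:
  -2a + b = 14
  a + b = -1
Solving the system yields a = -5, b = 4.
So P(x) = -5x + 4.
The constant term is 4.

4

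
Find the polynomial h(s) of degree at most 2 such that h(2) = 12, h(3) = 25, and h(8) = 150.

Write h(s) = as^2 + bs + c. Substituting each data point gives a linear system:
  4a + 2b + c = 12
  9a + 3b + c = 25
  64a + 8b + c = 150
Solving the system yields a = 2, b = 3, c = -2.
So h(s) = 2s² + 3s - 2.
Check: h(2) = 12. ✓

h(s) = 2s^2 + 3s - 2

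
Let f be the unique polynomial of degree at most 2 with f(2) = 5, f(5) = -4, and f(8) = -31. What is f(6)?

Using the Lagrange interpolation formula with nodes 2, 5, 8:
  L_0(s) = (s - 5)(s - 8) / 18
  L_1(s) = (s - 2)(s - 8) / -9
  L_2(s) = (s - 2)(s - 5) / 18
Then f(s) = 5·L_0(s) - 4·L_1(s) - 31·L_2(s).
Expanding and collecting terms gives f(s) = -s^2 + 4s + 1.
Evaluating at s = 6: f(6) = -11.

-11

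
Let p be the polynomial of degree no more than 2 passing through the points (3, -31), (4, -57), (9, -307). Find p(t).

Using the Lagrange interpolation formula with nodes 3, 4, 9:
  L_0(t) = (t - 4)(t - 9) / 6
  L_1(t) = (t - 3)(t - 9) / -5
  L_2(t) = (t - 3)(t - 4) / 30
Then p(t) = -31·L_0(t) - 57·L_1(t) - 307·L_2(t).
Expanding and collecting terms gives p(t) = -4t² + 2t - 1.
Check: p(3) = -31. ✓

p(t) = -4t^2 + 2t - 1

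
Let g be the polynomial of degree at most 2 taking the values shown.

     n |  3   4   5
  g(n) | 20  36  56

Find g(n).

Using the Lagrange interpolation formula with nodes 3, 4, 5:
  L_0(n) = (n - 4)(n - 5) / 2
  L_1(n) = (n - 3)(n - 5) / -1
  L_2(n) = (n - 3)(n - 4) / 2
Then g(n) = 20·L_0(n) + 36·L_1(n) + 56·L_2(n).
Expanding and collecting terms gives g(n) = 2n^2 + 2n - 4.
Check: g(4) = 36. ✓

g(n) = 2n^2 + 2n - 4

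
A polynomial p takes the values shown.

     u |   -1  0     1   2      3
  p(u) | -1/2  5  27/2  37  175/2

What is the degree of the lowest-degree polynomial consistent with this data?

3

Forward differences of the values at u = -1, 0, 1, 2, 3:
  p  : -1/2  5  27/2  37  175/2
  Δ  : 11/2  17/2  47/2  101/2
  Δ^2: 3  15  27
  Δ^3: 12  12
  Δ^4: 0
The third differences are constant (12) and nonzero, while all higher differences vanish, so the minimal degree is 3.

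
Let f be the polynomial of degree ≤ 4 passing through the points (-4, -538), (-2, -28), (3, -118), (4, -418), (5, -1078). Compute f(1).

2

Write f(s) = as^4 + bs^3 + cs^2 + ds + e. Substituting each data point gives a linear system:
  256a - 64b + 16c - 4d + e = -538
  16a - 8b + 4c - 2d + e = -28
  81a + 27b + 9c + 3d + e = -118
  256a + 64b + 16c + 4d + e = -418
  625a + 125b + 25c + 5d + e = -1078
Solving the system yields a = -2, b = 1, c = 2, d = -1, e = 2.
So f(s) = -2s^4 + s^3 + 2s^2 - s + 2.
Then f(1) = 2.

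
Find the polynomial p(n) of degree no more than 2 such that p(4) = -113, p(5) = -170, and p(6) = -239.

p(n) = -6n^2 - 3n - 5

Write p(n) = an^2 + bn + c. Substituting each data point gives a linear system:
  16a + 4b + c = -113
  25a + 5b + c = -170
  36a + 6b + c = -239
Solving the system yields a = -6, b = -3, c = -5.
So p(n) = -6n^2 - 3n - 5.
Check: p(4) = -113. ✓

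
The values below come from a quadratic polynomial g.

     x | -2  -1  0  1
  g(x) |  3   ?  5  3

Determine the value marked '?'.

5

The 3 known points determine the degree-2 polynomial uniquely.
Write g(x) = ax^2 + bx + c. Substituting each data point gives a linear system:
  4a - 2b + c = 3
  c = 5
  a + b + c = 3
Solving the system yields a = -1, b = -1, c = 5.
So g(x) = -x² - x + 5.
Then g(-1) = 5.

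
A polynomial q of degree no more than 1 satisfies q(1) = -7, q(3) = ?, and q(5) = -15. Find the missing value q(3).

-11

On equispaced nodes a degree-1 polynomial has vanishing second forward difference, so
  q(1) - 2·q(3) + q(5) = 0.
Substituting the known values and solving for q(3):
  -2·q(3) = 22
  q(3) = -11.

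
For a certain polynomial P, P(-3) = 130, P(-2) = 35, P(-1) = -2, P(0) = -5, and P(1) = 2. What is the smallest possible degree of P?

Forward differences of the values at u = -3, -2, -1, 0, 1:
  P  : 130  35  -2  -5  2
  Δ  : -95  -37  -3  7
  Δ^2: 58  34  10
  Δ^3: -24  -24
  Δ^4: 0
The third differences are constant (-24) and nonzero, while all higher differences vanish, so the minimal degree is 3.

3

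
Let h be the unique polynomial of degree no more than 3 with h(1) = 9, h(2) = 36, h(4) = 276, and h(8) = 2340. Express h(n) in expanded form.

h(n) = 5n^3 - 4n^2 + 4n + 4

Write h(n) = an^3 + bn^2 + cn + d. Substituting each data point gives a linear system:
  a + b + c + d = 9
  8a + 4b + 2c + d = 36
  64a + 16b + 4c + d = 276
  512a + 64b + 8c + d = 2340
Solving the system yields a = 5, b = -4, c = 4, d = 4.
So h(n) = 5n³ - 4n² + 4n + 4.
Check: h(4) = 276. ✓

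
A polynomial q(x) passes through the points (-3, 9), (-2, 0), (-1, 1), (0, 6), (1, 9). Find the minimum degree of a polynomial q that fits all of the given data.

3

Forward differences of the values at x = -3, -2, -1, 0, 1:
  q  : 9  0  1  6  9
  Δ  : -9  1  5  3
  Δ^2: 10  4  -2
  Δ^3: -6  -6
  Δ^4: 0
The third differences are constant (-6) and nonzero, while all higher differences vanish, so the minimal degree is 3.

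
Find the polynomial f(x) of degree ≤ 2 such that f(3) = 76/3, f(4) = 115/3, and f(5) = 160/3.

Write f(x) = ax^2 + bx + c. Substituting each data point gives a linear system:
  9a + 3b + c = 76/3
  16a + 4b + c = 115/3
  25a + 5b + c = 160/3
Solving the system yields a = 1, b = 6, c = -5/3.
So f(x) = x² + 6x - 5/3.
Check: f(5) = 160/3. ✓

f(x) = x^2 + 6x - 5/3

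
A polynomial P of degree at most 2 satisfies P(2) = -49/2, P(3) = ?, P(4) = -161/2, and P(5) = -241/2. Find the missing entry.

The 3 known points determine the degree-2 polynomial uniquely.
Write P(s) = as^2 + bs + c. Substituting each data point gives a linear system:
  4a + 2b + c = -49/2
  16a + 4b + c = -161/2
  25a + 5b + c = -241/2
Solving the system yields a = -4, b = -4, c = -1/2.
So P(s) = -4s² - 4s - 1/2.
Then P(3) = -97/2.

-97/2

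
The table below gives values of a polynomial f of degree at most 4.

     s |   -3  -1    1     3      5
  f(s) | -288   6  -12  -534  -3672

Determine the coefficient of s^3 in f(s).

-4

Write f(s) = as^4 + bs^3 + cs^2 + ds + e. Substituting each data point gives a linear system:
  81a - 27b + 9c - 3d + e = -288
  a - b + c - d + e = 6
  a + b + c + d + e = -12
  81a + 27b + 9c + 3d + e = -534
  625a + 125b + 25c + 5d + e = -3672
Solving the system yields a = -5, b = -4, c = -1, d = -5, e = 3.
So f(s) = -5s⁴ - 4s³ - s² - 5s + 3.
The coefficient of s^3 is -4.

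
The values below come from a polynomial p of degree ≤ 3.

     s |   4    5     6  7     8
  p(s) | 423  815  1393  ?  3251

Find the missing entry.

The 4 known points determine the degree-3 polynomial uniquely.
Write p(s) = as^3 + bs^2 + cs + d. Substituting each data point gives a linear system:
  64a + 16b + 4c + d = 423
  125a + 25b + 5c + d = 815
  216a + 36b + 6c + d = 1393
  512a + 64b + 8c + d = 3251
Solving the system yields a = 6, b = 3, c = -1, d = -5.
So p(s) = 6s^3 + 3s^2 - s - 5.
Then p(7) = 2193.

2193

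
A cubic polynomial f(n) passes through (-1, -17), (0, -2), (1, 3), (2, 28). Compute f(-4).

Using the Lagrange interpolation formula with nodes -1, 0, 1, 2:
  L_0(n) = n(n - 1)(n - 2) / -6
  L_1(n) = (n + 1)(n - 1)(n - 2) / 2
  L_2(n) = (n + 1)n(n - 2) / -2
  L_3(n) = (n + 1)n(n - 1) / 6
Then f(n) = -17·L_0(n) - 2·L_1(n) + 3·L_2(n) + 28·L_3(n).
Expanding and collecting terms gives f(n) = 5n^3 - 5n^2 + 5n - 2.
Evaluating at n = -4: f(-4) = -422.

-422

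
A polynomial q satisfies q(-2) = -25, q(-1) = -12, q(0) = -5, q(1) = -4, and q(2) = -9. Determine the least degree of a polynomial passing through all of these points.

2

Forward differences of the values at t = -2, -1, 0, 1, 2:
  q  : -25  -12  -5  -4  -9
  Δ  : 13  7  1  -5
  Δ^2: -6  -6  -6
  Δ^3: 0  0
  Δ^4: 0
The second differences are constant (-6) and nonzero, while all higher differences vanish, so the minimal degree is 2.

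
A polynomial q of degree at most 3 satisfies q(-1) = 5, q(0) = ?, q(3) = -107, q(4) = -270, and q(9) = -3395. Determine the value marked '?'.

-2

The 4 known points determine the degree-3 polynomial uniquely.
Write q(s) = as^3 + bs^2 + cs + d. Substituting each data point gives a linear system:
  -a + b - c + d = 5
  27a + 9b + 3c + d = -107
  64a + 16b + 4c + d = -270
  729a + 81b + 9c + d = -3395
Solving the system yields a = -5, b = 3, c = 1, d = -2.
So q(s) = -5s³ + 3s² + s - 2.
Then q(0) = -2.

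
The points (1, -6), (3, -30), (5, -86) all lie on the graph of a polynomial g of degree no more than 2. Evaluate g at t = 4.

Using the Lagrange interpolation formula with nodes 1, 3, 5:
  L_0(t) = (t - 3)(t - 5) / 8
  L_1(t) = (t - 1)(t - 5) / -4
  L_2(t) = (t - 1)(t - 3) / 8
Then g(t) = -6·L_0(t) - 30·L_1(t) - 86·L_2(t).
Expanding and collecting terms gives g(t) = -4t² + 4t - 6.
Evaluating at t = 4: g(4) = -54.

-54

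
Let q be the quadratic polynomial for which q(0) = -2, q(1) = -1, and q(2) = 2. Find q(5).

Write q(s) = as^2 + bs + c. Substituting each data point gives a linear system:
  c = -2
  a + b + c = -1
  4a + 2b + c = 2
Solving the system yields a = 1, b = 0, c = -2.
So q(s) = s^2 - 2.
Then q(5) = 23.

23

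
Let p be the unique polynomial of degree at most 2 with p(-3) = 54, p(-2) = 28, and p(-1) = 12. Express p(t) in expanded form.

Write p(t) = at^2 + bt + c. Substituting each data point gives a linear system:
  9a - 3b + c = 54
  4a - 2b + c = 28
  a - b + c = 12
Solving the system yields a = 5, b = -1, c = 6.
So p(t) = 5t^2 - t + 6.
Check: p(-1) = 12. ✓

p(t) = 5t^2 - t + 6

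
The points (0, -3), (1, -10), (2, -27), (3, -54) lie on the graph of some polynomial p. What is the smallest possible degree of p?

2

Forward differences of the values at x = 0, 1, 2, 3:
  p  : -3  -10  -27  -54
  Δ  : -7  -17  -27
  Δ^2: -10  -10
  Δ^3: 0
The second differences are constant (-10) and nonzero, while all higher differences vanish, so the minimal degree is 2.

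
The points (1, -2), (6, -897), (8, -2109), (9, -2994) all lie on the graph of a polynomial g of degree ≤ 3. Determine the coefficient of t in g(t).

Write g(t) = at^3 + bt^2 + ct + d. Substituting each data point gives a linear system:
  a + b + c + d = -2
  216a + 36b + 6c + d = -897
  512a + 64b + 8c + d = -2109
  729a + 81b + 9c + d = -2994
Solving the system yields a = -4, b = -1, c = 0, d = 3.
So g(t) = -4t^3 - t^2 + 3.
The coefficient of t is 0.

0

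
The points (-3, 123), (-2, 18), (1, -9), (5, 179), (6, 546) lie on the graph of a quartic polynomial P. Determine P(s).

Write P(s) = as^4 + bs^3 + cs^2 + ds + e. Substituting each data point gives a linear system:
  81a - 27b + 9c - 3d + e = 123
  16a - 8b + 4c - 2d + e = 18
  a + b + c + d + e = -9
  625a + 125b + 25c + 5d + e = 179
  1296a + 216b + 36c + 6d + e = 546
Solving the system yields a = 1, b = -3, c = -3, d = 2, e = -6.
So P(s) = s^4 - 3s^3 - 3s^2 + 2s - 6.
Check: P(-3) = 123. ✓

P(s) = s^4 - 3s^3 - 3s^2 + 2s - 6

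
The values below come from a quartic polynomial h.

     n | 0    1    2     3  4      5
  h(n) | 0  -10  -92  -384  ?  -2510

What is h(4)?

-1096

On equispaced nodes a degree-4 polynomial has vanishing fifth forward difference, so
  - h(0) + 5·h(1) - 10·h(2) + 10·h(3) - 5·h(4) + h(5) = 0.
Substituting the known values and solving for h(4):
  -5·h(4) = 5480
  h(4) = -1096.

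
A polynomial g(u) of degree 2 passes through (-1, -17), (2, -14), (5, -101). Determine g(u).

g(u) = -5u^2 + 6u - 6

Write g(u) = au^2 + bu + c. Substituting each data point gives a linear system:
  a - b + c = -17
  4a + 2b + c = -14
  25a + 5b + c = -101
Solving the system yields a = -5, b = 6, c = -6.
So g(u) = -5u² + 6u - 6.
Check: g(5) = -101. ✓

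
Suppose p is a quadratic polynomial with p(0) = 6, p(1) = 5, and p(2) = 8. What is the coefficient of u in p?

-3

Write p(u) = au^2 + bu + c. Substituting each data point gives a linear system:
  c = 6
  a + b + c = 5
  4a + 2b + c = 8
Solving the system yields a = 2, b = -3, c = 6.
So p(u) = 2u^2 - 3u + 6.
The coefficient of u is -3.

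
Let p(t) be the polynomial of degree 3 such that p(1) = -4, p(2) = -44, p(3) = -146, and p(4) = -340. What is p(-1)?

Forward differences of the values at t = 1, 2, 3, 4:
  p  : -4  -44  -146  -340
  Δ  : -40  -102  -194
  Δ^2: -62  -92
  Δ^3: -30
The third differences are constant, confirming degree 3.
Interpolating (Newton forward form) and evaluating at t = -1 gives p(-1) = 10.

10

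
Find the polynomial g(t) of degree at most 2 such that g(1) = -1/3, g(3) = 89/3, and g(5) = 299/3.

Write g(t) = at^2 + bt + c. Substituting each data point gives a linear system:
  a + b + c = -1/3
  9a + 3b + c = 89/3
  25a + 5b + c = 299/3
Solving the system yields a = 5, b = -5, c = -1/3.
So g(t) = 5t^2 - 5t - 1/3.
Check: g(1) = -1/3. ✓

g(t) = 5t^2 - 5t - 1/3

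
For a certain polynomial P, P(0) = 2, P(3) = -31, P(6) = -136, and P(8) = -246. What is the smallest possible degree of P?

Divided differences on the nodes 0, 3, 6, 8:
  order 0: 2  -31  -136  -246
  order 1: -11  -35  -55
  order 2: -4  -4
  order 3: 0
The order-2 divided differences are all -4 (nonzero) and every higher order vanishes, so the data lies on a polynomial of degree exactly 2.

2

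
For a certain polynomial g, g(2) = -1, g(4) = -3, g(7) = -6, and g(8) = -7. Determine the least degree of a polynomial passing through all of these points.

1

Divided differences on the nodes 2, 4, 7, 8:
  order 0: -1  -3  -6  -7
  order 1: -1  -1  -1
  order 2: 0  0
  order 3: 0
The order-1 divided differences are all -1 (nonzero) and every higher order vanishes, so the data lies on a polynomial of degree exactly 1.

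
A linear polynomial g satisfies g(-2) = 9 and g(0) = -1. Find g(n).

g(n) = -5n - 1

Write g(n) = an + b. Substituting each data point gives a linear system:
  -2a + b = 9
  b = -1
Solving the system yields a = -5, b = -1.
So g(n) = -5n - 1.
Check: g(0) = -1. ✓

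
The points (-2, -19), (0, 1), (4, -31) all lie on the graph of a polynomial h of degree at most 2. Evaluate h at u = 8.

Using the Lagrange interpolation formula with nodes -2, 0, 4:
  L_0(u) = u(u - 4) / 12
  L_1(u) = (u + 2)(u - 4) / -8
  L_2(u) = (u + 2)u / 24
Then h(u) = -19·L_0(u) + 1·L_1(u) - 31·L_2(u).
Expanding and collecting terms gives h(u) = -3u^2 + 4u + 1.
Evaluating at u = 8: h(8) = -159.

-159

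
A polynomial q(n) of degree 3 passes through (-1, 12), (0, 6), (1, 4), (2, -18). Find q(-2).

Write q(n) = an^3 + bn^2 + cn + d. Substituting each data point gives a linear system:
  -a + b - c + d = 12
  d = 6
  a + b + c + d = 4
  8a + 4b + 2c + d = -18
Solving the system yields a = -4, b = 2, c = 0, d = 6.
So q(n) = -4n³ + 2n² + 6.
Then q(-2) = 46.

46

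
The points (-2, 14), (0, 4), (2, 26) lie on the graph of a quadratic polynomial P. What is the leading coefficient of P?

Write P(x) = ax^2 + bx + c. Substituting each data point gives a linear system:
  4a - 2b + c = 14
  c = 4
  4a + 2b + c = 26
Solving the system yields a = 4, b = 3, c = 4.
So P(x) = 4x^2 + 3x + 4.
The leading coefficient is 4.

4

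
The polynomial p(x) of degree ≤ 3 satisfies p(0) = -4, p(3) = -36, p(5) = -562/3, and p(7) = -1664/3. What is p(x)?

Using the Lagrange interpolation formula with nodes 0, 3, 5, 7:
  L_0(x) = (x - 3)(x - 5)(x - 7) / -105
  L_1(x) = x(x - 5)(x - 7) / 24
  L_2(x) = x(x - 3)(x - 7) / -20
  L_3(x) = x(x - 3)(x - 5) / 56
Then p(x) = -4·L_0(x) - 36·L_1(x) - 562/3·L_2(x) - 1664/3·L_3(x).
Expanding and collecting terms gives p(x) = -2x^3 + 3x^2 - (5/3)x - 4.
Check: p(5) = -562/3. ✓

p(x) = -2x^3 + 3x^2 - (5/3)x - 4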